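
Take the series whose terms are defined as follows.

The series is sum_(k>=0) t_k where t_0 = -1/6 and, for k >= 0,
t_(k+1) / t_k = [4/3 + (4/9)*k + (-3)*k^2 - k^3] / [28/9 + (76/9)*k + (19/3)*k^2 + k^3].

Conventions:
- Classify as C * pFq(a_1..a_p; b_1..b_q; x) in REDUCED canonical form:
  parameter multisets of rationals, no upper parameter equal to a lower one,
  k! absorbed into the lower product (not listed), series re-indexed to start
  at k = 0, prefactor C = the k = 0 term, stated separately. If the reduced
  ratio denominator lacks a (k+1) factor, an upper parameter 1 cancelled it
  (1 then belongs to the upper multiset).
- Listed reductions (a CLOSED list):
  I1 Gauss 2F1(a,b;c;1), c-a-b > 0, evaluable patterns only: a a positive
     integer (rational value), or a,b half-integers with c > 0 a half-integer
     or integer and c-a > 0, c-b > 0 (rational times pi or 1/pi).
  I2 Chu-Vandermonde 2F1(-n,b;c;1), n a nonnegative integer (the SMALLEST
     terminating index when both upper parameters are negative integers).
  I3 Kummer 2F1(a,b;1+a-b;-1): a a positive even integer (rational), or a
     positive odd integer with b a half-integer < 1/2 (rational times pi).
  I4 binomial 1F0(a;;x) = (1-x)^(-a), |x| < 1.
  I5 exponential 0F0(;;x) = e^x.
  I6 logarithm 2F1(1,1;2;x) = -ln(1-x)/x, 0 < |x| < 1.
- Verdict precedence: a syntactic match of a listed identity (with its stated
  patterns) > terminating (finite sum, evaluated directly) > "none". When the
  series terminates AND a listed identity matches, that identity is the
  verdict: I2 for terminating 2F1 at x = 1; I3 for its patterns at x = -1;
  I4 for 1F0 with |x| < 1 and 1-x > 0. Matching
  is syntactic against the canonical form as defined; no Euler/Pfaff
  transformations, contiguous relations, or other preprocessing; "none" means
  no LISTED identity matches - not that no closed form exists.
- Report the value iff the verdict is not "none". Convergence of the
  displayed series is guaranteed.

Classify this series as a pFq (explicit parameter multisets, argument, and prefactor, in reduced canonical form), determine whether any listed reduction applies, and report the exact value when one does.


Prefactor -1/6, argument -1: 2F1 with upper {-2/3, 3} over lower {14/3}. Verdict: none - this 2F1 at x = -1 matches no listed pattern, and upper {-2/3, 3} holds no stopper.

The tell: t_0 = -1/6 here, and factor the ratio over Q (C = -1/6, x = -1): negated roots = parameters.
Adjacent-term ratio: r(k) = (-1) * (k-2/3) (k+3) / [(k+14/3) (k+1)] - rational; roots negated = parameters, x = (-1), C = -1/6.


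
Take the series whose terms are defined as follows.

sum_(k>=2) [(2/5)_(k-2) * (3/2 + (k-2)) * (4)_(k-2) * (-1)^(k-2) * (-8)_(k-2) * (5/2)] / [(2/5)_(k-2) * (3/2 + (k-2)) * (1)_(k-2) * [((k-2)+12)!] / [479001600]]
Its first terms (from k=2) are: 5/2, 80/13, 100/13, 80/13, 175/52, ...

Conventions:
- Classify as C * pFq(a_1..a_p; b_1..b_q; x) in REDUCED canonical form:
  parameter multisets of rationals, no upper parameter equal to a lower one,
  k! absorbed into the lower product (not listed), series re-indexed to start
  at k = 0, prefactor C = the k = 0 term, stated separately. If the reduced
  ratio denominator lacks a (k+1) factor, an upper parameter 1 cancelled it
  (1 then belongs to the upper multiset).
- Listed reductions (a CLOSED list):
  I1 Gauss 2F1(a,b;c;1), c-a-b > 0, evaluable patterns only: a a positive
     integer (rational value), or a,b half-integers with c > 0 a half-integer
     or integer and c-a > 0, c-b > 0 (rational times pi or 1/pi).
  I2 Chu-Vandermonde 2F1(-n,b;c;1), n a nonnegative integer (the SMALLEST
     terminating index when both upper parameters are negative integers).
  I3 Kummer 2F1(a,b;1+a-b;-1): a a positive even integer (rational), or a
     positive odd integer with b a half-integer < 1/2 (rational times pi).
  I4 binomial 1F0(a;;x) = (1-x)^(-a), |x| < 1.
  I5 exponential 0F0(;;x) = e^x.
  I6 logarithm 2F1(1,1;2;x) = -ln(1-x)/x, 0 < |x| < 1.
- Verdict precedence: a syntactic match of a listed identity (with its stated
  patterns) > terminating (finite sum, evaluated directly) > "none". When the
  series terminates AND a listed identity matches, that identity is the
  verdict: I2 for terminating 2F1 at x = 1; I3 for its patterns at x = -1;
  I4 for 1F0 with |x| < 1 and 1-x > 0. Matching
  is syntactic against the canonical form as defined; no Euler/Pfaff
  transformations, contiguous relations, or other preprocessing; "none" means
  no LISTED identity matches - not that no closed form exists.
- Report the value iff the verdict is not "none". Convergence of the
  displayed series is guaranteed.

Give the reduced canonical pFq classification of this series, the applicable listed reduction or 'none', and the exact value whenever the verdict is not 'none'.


x = -1 here; the reduced form reads 2F1, upper {-8, 4}, lower {13}, C = 5/2. Verdict: the Kummer evaluation I3 applies (x = -1; c = 13 equals 1+a-b for upper {-8, 4}: listed pattern). Its exact value is 55/2.

First insight: t_0 being 5/2, the factor k + 3/2 cancels (top and bottom), leaving C = 5/2.
Adjacent-term ratio: r(k) = (-1) * (k-8) (k+4) / [(k+13) (k+1)] - rational; roots negated = parameters, x = (-1), C = 5/2.


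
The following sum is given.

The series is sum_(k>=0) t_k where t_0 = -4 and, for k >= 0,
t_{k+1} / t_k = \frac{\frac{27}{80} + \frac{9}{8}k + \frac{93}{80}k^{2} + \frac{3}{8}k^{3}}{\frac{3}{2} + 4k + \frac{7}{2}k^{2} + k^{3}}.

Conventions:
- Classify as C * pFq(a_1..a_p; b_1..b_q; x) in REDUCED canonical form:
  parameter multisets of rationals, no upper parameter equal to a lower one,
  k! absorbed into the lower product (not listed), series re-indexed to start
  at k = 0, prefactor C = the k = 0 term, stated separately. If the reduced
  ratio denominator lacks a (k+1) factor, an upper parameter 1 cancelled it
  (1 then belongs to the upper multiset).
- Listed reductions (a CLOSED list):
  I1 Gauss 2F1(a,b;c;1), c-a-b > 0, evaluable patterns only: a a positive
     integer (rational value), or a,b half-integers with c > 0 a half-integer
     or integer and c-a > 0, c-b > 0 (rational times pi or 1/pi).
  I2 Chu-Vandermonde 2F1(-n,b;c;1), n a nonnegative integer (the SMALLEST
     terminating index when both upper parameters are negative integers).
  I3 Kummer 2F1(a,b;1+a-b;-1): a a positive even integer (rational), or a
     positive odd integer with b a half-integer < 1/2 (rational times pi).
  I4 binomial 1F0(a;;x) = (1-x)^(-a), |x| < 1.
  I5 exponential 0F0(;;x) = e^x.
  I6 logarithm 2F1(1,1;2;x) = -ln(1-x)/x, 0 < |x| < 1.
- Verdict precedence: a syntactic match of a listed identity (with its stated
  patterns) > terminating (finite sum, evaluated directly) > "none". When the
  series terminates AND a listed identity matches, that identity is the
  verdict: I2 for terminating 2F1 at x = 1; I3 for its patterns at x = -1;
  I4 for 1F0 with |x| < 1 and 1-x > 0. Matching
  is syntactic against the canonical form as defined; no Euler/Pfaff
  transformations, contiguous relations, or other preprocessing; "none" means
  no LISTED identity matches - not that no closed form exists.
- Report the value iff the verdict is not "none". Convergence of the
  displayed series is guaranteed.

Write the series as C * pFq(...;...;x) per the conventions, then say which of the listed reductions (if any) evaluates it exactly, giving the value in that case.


With C = -4: the canonical form is 1F0(\frac{3}{5}; -; \frac{3}{8}). Verdict: the I4 binomial reduction matches (the 1F0 binomial series: exponent -3/5, x = \frac{3}{8}). Hence: \left(-4\right) \cdot \left(\frac{5}{8}\right)^{-\frac{3}{5}}.

First insight: from the first term -4: cancel k + 3/2 from the displayed ratio first; then prefactor -4.
Term ratio: r(k) = \frac{3}{8} * (k+\frac{3}{5}) / [(k+1)] - rational in k, leading ratio \frac{3}{8}; with t_0 = -4, classification follows.


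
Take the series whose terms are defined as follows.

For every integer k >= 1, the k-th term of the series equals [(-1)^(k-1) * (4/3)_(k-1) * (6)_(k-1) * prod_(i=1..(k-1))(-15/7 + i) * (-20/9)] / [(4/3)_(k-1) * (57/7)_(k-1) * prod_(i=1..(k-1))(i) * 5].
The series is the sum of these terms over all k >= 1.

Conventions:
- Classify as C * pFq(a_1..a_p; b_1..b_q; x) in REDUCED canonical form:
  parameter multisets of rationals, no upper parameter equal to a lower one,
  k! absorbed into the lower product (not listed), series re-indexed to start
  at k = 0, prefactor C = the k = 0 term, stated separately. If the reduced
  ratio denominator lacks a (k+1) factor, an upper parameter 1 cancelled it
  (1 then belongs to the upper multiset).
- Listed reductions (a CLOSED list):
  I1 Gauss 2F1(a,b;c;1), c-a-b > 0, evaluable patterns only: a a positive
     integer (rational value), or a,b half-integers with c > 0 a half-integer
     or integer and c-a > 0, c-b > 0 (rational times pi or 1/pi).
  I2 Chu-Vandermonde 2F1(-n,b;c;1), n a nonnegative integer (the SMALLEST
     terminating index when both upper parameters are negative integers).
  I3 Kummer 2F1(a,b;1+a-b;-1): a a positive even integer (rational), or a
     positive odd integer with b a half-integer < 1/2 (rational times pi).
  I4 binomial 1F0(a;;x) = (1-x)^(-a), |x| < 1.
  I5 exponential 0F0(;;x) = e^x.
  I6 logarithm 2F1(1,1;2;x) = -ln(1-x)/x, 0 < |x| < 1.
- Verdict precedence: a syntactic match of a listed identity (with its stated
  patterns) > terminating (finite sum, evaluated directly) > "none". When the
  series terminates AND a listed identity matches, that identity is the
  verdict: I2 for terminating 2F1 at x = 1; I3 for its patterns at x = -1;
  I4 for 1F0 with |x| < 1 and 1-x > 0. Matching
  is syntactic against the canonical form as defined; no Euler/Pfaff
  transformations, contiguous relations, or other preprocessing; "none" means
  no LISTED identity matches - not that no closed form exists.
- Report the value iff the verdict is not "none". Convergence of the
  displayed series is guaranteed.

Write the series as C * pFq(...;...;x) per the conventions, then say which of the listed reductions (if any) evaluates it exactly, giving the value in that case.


x = -1 here; the reduced form reads 2F1, upper {-8/7, 6}, lower {57/7}, C = -4/9. Verdict: this is Kummer (I3) (x = -1; c = 57/7 equals 1+a-b for upper {-8/7, 6}: listed pattern). Hence: -860/1029.

Key observation: x = (-1) and the running product (C = -4/9) telescopes to a rising factorial.
Adjacent-term ratio: r(k) = (-1) * (k-8/7) (k+6) / [(k+57/7) (k+1)] - poly over poly, x = (-1) from leading terms; C = -4/9 at k = 0.


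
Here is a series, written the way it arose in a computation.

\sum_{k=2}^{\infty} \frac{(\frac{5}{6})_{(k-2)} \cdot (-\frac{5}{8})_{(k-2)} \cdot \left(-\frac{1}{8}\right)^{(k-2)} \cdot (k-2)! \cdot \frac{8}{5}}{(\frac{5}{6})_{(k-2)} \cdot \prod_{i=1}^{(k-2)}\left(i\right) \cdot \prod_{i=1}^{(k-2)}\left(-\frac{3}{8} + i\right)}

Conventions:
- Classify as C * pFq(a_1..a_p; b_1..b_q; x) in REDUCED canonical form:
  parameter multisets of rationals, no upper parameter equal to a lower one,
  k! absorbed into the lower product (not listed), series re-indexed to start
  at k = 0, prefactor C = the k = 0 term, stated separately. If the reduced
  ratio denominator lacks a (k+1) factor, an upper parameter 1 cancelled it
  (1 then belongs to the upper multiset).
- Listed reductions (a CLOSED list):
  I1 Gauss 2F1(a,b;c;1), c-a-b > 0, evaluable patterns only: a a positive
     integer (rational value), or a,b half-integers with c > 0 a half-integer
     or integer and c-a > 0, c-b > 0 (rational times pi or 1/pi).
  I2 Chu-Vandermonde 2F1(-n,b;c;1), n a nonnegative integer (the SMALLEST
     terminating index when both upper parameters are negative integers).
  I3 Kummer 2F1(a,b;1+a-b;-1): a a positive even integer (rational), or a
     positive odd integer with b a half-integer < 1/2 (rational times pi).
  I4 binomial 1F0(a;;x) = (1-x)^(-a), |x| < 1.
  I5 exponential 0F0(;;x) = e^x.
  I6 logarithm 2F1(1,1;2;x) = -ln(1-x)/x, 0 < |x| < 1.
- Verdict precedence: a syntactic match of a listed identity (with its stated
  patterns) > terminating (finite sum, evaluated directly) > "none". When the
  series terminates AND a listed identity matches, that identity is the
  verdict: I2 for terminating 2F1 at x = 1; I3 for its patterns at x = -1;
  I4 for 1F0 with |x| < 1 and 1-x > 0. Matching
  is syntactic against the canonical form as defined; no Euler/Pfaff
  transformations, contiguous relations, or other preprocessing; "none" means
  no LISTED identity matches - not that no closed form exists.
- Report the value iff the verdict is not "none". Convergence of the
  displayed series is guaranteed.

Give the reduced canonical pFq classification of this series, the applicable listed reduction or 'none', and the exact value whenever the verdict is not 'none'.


Key observation: t_0 = \frac{8}{5} here, and the product of the first k integers (C = 8/5) is k!.
Consecutive-term ratio: r(k) = -\frac{1}{8} * (k-\frac{5}{8}) (k+1) / [(k+\frac{5}{8}) (k+1)] - rational in k. x = -\frac{1}{8}; t_0 = \frac{8}{5}; negate the roots.

Canonical form: C = \frac{8}{5} times 2F1 with upper {-\frac{5}{8}, 1}, lower {\frac{5}{8}}, x = -\frac{1}{8}. Verdict: none - at argument -\frac{1}{8} the multisets {-\frac{5}{8}, 1} ; {\frac{5}{8}} match no listed identity.


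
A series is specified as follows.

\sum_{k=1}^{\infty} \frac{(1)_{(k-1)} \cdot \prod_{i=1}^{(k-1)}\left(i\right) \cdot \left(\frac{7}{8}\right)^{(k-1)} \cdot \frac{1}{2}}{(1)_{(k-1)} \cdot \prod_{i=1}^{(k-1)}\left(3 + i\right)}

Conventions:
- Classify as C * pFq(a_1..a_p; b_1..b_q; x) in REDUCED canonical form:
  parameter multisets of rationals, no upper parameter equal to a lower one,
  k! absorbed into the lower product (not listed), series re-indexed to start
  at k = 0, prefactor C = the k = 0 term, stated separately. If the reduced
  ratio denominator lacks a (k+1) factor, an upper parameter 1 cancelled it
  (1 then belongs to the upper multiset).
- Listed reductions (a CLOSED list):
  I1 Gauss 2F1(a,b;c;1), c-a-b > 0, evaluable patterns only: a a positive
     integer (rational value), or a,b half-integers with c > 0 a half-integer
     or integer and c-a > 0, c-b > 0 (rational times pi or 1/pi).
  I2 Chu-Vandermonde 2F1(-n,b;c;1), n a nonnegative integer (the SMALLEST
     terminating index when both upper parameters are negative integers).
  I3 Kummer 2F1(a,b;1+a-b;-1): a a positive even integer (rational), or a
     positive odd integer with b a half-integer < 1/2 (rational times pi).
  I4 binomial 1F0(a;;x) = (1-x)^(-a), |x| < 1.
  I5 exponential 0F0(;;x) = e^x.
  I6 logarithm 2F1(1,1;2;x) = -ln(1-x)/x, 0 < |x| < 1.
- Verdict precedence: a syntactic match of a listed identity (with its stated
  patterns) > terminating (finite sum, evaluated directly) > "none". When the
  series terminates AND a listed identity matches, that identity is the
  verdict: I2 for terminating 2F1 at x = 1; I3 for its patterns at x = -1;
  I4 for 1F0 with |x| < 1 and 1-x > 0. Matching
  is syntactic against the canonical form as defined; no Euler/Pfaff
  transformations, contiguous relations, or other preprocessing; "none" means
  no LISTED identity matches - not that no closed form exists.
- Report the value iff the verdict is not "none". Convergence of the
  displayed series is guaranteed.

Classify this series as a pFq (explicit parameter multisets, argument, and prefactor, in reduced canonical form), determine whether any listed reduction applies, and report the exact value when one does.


x = \frac{7}{8} here; the reduced form reads 2F1, upper {1, 1}, lower {4}, C = \frac{1}{2}. Verdict: none. No listed pattern accepts 2F1(1, 1; 4; \frac{7}{8}).

The tell: x = \frac{7}{8} and the running product (C = 1/2, x = 7/8) telescopes to a rising factorial.
Ratio: r(k) = \frac{7}{8} * (k+1) (k+1) / [(k+4) (k+1)] - rational in k, leading ratio \frac{7}{8}; with t_0 = \frac{1}{2}, classification follows.


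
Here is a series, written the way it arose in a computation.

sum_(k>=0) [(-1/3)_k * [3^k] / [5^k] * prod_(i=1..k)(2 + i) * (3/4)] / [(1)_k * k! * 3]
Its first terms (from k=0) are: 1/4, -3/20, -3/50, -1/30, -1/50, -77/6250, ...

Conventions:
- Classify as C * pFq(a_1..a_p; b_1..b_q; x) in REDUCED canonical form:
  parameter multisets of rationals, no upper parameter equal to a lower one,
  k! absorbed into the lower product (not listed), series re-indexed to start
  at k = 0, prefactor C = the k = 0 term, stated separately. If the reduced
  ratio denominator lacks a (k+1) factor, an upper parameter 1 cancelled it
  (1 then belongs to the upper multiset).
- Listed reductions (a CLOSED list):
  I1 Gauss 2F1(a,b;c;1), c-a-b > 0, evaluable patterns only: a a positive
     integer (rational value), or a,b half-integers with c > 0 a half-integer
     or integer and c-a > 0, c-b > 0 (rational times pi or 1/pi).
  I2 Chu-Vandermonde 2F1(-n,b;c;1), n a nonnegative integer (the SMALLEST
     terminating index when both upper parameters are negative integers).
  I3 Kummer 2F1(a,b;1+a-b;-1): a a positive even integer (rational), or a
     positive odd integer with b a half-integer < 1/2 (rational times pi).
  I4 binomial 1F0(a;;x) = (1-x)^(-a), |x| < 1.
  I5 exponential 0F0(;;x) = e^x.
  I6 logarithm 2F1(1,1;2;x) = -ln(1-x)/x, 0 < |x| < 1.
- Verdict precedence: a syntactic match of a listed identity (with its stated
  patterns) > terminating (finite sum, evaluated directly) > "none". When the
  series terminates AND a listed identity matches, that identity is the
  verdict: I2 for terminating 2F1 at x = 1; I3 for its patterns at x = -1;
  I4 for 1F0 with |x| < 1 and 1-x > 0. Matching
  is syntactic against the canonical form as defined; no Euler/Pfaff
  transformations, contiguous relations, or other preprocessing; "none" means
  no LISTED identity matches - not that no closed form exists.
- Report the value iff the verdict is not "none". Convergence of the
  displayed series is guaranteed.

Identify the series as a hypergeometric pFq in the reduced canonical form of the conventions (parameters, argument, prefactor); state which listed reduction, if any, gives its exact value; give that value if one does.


Structural cue: t_0 = 1/4 here, and the two geometric factors (C = 1/4, x = 3/5) combine into one argument.
Adjacent-term ratio: r(k) = (3/5) * (k-1/3) (k+3) / [(k+1) (k+1)] - rational in k, leading ratio (3/5); with t_0 = 1/4, classification follows.

With C = 1/4: the canonical form is 2F1(-1/3, 3; 1; 3/5). Verdict: none - at argument 3/5 the multisets {-1/3, 3} ; {1} match no listed identity.


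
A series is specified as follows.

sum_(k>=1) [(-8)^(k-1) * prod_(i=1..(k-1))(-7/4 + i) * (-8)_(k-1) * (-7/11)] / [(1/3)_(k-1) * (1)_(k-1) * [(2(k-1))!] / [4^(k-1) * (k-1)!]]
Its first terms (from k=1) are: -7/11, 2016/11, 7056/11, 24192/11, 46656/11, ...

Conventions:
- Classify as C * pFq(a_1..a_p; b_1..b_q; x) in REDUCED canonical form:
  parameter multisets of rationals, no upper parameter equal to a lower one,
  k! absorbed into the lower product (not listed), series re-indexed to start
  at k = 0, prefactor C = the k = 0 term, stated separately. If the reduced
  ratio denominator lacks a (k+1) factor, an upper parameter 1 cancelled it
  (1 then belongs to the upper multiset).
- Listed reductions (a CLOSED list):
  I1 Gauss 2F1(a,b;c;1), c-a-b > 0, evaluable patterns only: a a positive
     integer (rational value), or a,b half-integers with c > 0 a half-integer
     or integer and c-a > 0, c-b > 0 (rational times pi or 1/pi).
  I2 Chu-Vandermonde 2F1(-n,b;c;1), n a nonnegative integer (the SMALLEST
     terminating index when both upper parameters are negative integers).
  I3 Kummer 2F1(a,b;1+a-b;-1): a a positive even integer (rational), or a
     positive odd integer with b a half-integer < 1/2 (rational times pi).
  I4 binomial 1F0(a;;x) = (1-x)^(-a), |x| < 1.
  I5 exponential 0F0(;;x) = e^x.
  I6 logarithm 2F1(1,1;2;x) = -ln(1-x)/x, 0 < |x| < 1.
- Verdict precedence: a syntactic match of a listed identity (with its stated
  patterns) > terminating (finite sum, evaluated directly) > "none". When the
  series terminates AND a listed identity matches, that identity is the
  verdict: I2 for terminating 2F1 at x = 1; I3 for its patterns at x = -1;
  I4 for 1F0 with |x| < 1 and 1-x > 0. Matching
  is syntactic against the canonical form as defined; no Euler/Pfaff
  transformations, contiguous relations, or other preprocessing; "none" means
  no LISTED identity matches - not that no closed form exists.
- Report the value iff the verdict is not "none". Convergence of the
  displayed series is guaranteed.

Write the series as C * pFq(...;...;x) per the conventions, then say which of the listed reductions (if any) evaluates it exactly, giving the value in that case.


Key step: from the first term -7/11: the lower (2k)!/(4^k k!) block (C = -7/11) is (1/2)_k.
Adjacent-term ratio: r(k) = (-8) * (k-8) (k-3/4) / [(k+1/3) (k+1/2) (k+1)] ; factor over Q: parameters, x = (-8), and C = -7/11.

With C = -7/11: the canonical form is 2F2(-8, -3/4; 1/3, 1/2; -8). Verdict: terminating - the sum ends at index 8 because -8 is a negative integer; exact evaluation follows. Sum: 5017549847/328757.


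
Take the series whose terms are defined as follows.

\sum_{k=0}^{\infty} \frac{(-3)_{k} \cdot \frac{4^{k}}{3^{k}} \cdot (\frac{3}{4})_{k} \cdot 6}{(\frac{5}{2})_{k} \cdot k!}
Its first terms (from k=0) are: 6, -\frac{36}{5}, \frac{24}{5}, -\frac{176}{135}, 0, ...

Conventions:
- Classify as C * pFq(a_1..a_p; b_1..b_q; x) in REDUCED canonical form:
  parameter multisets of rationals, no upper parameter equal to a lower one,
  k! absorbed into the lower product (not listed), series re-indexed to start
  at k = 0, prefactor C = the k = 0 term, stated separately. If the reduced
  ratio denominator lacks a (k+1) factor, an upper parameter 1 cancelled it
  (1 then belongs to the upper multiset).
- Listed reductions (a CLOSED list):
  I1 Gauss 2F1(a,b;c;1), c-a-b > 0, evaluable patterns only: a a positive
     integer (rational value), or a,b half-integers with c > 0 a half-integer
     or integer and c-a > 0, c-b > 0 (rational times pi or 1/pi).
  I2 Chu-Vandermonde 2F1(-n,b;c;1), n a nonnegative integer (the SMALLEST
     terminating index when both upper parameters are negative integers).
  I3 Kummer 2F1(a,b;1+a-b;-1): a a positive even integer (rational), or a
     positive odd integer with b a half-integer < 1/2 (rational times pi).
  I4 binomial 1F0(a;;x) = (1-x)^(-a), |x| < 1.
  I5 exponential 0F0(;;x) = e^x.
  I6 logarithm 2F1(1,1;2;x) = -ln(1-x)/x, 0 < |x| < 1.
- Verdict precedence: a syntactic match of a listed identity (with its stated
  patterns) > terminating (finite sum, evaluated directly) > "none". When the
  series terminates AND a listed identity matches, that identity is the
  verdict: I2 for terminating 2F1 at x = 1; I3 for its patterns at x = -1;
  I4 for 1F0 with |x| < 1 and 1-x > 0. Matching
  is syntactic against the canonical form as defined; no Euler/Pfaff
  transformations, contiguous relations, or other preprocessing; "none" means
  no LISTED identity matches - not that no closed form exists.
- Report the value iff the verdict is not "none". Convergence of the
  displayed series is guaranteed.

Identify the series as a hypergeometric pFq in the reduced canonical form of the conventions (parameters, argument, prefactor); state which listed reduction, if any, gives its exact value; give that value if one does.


x = \frac{4}{3} here; the reduced form reads 2F1, upper {-3, \frac{3}{4}}, lower {\frac{5}{2}}, C = 6. Verdict: terminating at k = 3: the factor (-3)_k kills every later term; summing the 4 survivors is exact. Its exact value is \frac{62}{27}.

The tell: t_0 = 6 here, and the two geometric factors (C = 6) combine into one argument.
Ratio: r(k) = \frac{4}{3} * (k-3) (k+\frac{3}{4}) / [(k+\frac{5}{2}) (k+1)] - rational in k, leading ratio \frac{4}{3}; with t_0 = 6, classification follows.


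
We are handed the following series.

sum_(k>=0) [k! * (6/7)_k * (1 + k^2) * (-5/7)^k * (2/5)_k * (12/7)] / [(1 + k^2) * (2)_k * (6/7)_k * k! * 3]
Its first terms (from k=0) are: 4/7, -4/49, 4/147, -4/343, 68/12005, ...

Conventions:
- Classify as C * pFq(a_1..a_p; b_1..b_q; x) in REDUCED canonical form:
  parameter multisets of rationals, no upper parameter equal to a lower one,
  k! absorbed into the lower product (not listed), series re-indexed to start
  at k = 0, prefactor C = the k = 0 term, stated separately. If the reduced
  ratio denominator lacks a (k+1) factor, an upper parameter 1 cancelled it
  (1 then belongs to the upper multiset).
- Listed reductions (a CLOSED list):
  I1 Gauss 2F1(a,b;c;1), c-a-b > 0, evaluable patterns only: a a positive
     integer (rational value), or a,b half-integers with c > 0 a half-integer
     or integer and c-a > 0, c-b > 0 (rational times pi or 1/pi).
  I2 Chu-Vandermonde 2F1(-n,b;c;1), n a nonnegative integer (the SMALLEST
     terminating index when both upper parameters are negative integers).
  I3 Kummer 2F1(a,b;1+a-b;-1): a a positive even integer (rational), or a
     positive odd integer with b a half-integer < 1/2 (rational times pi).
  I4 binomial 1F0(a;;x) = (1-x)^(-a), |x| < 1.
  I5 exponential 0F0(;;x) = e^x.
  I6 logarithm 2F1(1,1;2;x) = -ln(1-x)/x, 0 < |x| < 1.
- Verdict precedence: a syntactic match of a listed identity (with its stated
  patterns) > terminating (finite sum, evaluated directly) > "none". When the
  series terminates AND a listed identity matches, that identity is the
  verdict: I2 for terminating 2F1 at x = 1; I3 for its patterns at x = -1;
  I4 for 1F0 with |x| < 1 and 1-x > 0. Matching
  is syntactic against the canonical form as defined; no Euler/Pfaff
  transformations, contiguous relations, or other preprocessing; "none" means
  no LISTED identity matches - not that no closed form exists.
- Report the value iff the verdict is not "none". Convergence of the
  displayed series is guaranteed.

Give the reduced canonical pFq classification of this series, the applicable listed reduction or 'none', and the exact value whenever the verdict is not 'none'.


This is 4/7 * 2F1(2/5, 1; 2; -5/7) in reduced canonical form. Verdict: none. No listed pattern accepts 2F1(2/5, 1; 2; -5/7).

Key observation: t_0 being 4/7, the factorial ratio (C = 4/7) (k+a-1)!/(a-1)! is a rising factorial (a)_k.
Step ratio: r(k) = (-5/7) * (k+2/5) (k+1) / [(k+2) (k+1)] - rational; roots negated = parameters, x = (-5/7), C = 4/7.


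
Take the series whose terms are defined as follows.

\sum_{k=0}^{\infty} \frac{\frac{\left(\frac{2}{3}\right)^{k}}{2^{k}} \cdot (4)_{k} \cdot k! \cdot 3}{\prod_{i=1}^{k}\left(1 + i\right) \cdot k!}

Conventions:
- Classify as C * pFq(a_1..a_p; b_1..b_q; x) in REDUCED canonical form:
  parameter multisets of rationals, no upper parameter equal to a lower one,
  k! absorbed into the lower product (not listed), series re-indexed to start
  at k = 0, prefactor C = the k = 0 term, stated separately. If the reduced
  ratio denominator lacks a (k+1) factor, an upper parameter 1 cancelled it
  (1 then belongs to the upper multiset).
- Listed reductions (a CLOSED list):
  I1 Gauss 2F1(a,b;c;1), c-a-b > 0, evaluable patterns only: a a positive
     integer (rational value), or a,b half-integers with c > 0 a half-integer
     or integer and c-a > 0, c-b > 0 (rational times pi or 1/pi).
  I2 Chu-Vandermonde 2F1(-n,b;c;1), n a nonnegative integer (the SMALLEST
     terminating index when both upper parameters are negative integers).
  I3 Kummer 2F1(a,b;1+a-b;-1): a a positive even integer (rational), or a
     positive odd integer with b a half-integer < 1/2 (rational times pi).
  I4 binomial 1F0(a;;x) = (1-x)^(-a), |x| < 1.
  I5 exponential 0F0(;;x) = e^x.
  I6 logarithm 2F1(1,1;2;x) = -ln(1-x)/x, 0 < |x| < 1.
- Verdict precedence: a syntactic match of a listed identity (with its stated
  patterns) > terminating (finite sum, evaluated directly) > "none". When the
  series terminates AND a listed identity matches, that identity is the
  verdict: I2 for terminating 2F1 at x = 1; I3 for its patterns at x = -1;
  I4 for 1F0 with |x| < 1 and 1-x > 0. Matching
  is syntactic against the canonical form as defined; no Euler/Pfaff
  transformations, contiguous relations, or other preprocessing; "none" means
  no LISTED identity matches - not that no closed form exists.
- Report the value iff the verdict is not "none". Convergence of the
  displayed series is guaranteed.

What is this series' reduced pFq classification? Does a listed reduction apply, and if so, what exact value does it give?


The series (x = \frac{1}{3}) is 2F1: upper {1, 4}, lower {2}, prefactor 3. Verdict: no listed reduction: x = \frac{1}{3} and upper {1, 4} fail every I1-I6 pattern.

Key step: with t_0 = 3, the lower running product (C = 3) is a rising factorial.
Term ratio: r(k) = \frac{1}{3} * (k+1) (k+4) / [(k+2) (k+1)] - rational in k, leading ratio \frac{1}{3}; with t_0 = 3, classification follows.


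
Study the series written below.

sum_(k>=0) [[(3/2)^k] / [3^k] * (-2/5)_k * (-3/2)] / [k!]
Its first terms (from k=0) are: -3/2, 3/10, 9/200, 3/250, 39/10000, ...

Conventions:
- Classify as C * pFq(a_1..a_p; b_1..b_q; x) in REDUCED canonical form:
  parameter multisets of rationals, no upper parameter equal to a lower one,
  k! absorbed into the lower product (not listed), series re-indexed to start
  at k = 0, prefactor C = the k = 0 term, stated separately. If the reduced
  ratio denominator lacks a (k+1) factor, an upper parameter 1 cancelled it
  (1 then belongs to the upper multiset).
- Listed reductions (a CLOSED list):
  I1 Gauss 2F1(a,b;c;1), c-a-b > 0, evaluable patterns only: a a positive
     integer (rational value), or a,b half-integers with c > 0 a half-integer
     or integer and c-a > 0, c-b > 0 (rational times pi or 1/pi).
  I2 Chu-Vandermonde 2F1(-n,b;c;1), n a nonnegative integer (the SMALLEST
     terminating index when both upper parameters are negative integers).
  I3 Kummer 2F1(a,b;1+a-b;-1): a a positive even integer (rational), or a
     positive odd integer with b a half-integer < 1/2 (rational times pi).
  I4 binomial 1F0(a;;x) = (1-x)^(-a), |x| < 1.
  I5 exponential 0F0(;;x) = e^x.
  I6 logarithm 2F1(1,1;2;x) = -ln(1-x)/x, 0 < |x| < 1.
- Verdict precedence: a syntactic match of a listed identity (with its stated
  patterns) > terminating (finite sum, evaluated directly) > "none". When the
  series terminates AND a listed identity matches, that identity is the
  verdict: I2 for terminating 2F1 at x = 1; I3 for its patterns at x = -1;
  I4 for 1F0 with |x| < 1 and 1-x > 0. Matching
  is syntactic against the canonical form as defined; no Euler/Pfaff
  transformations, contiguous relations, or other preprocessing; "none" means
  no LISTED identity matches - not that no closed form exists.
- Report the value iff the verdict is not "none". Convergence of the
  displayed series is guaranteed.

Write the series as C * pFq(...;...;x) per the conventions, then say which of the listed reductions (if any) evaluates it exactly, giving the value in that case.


This is -3/2 * 1F0(-2/5; -; 1/2) in reduced canonical form. Verdict: this is binomial (I4) (the 1F0 binomial series: exponent 2/5, x = 1/2). Exact value: (-3/2) * (1/2)^(2/5).

First insight: x = (1/2) and the two k-th powers (C = -3/2, x = 1/2) combine into one argument.
Consecutive-term ratio: r(k) = (1/2) * (k-2/5) / [(k+1)] - rational in k, leading ratio (1/2); with t_0 = -3/2, classification follows.


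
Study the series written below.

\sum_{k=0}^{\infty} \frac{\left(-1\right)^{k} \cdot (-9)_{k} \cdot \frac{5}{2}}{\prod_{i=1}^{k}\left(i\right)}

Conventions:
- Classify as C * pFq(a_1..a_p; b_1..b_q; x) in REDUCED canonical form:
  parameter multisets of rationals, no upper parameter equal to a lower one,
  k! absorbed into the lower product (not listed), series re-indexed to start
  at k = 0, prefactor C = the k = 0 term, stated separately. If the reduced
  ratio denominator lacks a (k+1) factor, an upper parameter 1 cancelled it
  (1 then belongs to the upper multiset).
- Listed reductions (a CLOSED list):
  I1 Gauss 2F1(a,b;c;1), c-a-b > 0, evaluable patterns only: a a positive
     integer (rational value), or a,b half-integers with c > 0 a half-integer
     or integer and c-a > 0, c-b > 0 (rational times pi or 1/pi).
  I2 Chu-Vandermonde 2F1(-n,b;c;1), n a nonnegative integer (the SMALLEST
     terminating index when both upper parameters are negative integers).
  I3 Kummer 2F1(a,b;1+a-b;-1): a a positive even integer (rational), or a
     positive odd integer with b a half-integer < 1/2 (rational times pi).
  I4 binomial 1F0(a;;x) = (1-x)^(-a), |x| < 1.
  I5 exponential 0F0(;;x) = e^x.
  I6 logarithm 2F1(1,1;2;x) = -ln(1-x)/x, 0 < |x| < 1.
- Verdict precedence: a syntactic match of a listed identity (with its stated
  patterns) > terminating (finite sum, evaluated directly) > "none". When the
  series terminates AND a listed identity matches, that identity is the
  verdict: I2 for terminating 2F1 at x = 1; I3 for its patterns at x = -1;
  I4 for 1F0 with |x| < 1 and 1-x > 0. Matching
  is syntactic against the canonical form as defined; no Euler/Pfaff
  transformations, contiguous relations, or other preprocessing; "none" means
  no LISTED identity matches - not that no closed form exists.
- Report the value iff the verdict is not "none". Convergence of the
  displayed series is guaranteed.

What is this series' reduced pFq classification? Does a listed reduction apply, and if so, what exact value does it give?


Prefactor \frac{5}{2}, argument -1: 1F0 with upper {-9} over lower {-}. Verdict: terminating. With -9 upstairs the series is a 10-term polynomial sum; evaluated term by term. Exact value: 1280.

The tell: x = -1 and the product of the first k integers (C = 5/2, x = -1) is k!.
Step ratio: r(k) = -1 * (k-9) / [(k+1)] ; factor over Q: parameters, x = -1, and C = \frac{5}{2}.


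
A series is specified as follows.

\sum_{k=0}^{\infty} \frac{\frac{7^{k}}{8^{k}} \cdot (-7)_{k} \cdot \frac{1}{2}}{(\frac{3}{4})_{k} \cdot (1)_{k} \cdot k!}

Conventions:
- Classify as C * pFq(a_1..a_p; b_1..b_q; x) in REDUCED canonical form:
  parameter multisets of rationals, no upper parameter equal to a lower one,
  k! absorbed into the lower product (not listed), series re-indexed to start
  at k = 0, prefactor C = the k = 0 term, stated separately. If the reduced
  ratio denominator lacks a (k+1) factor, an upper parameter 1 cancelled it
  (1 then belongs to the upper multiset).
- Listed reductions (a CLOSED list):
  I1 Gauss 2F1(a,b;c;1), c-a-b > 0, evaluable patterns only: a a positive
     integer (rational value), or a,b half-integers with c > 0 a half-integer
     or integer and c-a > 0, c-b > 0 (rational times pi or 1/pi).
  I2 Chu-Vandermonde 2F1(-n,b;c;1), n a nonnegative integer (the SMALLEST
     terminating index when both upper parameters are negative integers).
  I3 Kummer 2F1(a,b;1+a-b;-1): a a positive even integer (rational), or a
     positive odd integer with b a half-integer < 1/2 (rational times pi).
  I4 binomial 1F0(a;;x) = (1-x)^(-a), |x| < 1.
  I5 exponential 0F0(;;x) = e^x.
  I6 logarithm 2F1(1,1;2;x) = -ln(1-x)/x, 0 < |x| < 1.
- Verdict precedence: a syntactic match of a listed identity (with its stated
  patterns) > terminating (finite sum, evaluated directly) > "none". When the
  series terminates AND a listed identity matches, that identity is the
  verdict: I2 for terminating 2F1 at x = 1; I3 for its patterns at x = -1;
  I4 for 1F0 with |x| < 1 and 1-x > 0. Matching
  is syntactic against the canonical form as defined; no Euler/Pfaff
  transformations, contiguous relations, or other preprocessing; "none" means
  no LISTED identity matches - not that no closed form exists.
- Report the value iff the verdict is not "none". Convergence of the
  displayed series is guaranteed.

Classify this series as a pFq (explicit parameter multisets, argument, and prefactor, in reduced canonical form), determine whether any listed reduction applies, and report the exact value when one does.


Key observation: t_0 = \frac{1}{2} here, and the two geometric factors (C = 1/2, x = 7/8) combine into one argument.
Step ratio: r(k) = \frac{7}{8} * (k-7) / [(k+\frac{3}{4}) (k+1) (k+1)] - rational; roots negated = parameters, x = \frac{7}{8}, C = \frac{1}{2}.

Canonical form: C = \frac{1}{2} times 1F2 with upper {-7}, lower {\frac{3}{4}, 1}, x = \frac{7}{8}. Verdict: terminating - the sum ends at index 7 because -7 is a negative integer; exact evaluation follows. Value: -\frac{222042909509}{215304376320}.


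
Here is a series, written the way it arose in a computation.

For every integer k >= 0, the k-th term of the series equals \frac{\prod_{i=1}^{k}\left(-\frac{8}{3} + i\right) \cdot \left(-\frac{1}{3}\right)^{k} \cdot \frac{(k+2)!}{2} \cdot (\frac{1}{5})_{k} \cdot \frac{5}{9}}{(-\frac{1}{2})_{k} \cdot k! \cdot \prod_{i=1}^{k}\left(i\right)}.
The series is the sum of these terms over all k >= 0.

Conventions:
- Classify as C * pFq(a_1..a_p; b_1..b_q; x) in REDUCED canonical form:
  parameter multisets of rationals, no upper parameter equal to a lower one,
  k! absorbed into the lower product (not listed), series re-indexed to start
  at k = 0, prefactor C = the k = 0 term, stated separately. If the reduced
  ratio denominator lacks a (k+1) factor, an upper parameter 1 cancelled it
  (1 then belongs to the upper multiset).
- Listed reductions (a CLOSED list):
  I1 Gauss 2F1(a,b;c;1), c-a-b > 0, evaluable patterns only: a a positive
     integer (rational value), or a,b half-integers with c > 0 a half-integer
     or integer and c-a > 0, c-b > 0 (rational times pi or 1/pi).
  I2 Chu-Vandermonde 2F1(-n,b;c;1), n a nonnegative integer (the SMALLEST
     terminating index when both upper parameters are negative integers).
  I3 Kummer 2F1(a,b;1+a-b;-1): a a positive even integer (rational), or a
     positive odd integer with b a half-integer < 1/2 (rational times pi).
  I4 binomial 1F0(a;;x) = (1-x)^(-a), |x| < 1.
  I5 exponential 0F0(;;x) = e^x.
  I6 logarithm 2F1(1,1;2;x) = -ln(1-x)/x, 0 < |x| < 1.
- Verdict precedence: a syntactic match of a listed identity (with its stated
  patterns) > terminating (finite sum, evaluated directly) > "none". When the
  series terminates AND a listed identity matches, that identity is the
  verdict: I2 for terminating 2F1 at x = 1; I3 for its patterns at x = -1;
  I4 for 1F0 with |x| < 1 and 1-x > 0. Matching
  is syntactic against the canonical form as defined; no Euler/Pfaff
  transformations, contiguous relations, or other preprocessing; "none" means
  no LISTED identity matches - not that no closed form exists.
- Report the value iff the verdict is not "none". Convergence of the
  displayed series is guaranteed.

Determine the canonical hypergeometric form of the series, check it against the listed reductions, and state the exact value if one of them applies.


x = -\frac{1}{3} here; the reduced form reads 3F2, upper {-\frac{5}{3}, \frac{1}{5}, 3}, lower {-\frac{1}{2}, 1}, C = \frac{5}{9}. Verdict: none. No listed pattern accepts 3F2(-\frac{5}{3}, \frac{1}{5}, 3; -\frac{1}{2}, 1; -\frac{1}{3}).

First insight: t_0 being \frac{5}{9}, the running product (prefactor 5/9) telescopes to a rising factorial.
Consecutive-term ratio: r(k) = -\frac{1}{3} * (k-\frac{5}{3}) (k+\frac{1}{5}) (k+3) / [(k-\frac{1}{2}) (k+1) (k+1)] - rational in k, leading ratio -\frac{1}{3}; with t_0 = \frac{5}{9}, classification follows.


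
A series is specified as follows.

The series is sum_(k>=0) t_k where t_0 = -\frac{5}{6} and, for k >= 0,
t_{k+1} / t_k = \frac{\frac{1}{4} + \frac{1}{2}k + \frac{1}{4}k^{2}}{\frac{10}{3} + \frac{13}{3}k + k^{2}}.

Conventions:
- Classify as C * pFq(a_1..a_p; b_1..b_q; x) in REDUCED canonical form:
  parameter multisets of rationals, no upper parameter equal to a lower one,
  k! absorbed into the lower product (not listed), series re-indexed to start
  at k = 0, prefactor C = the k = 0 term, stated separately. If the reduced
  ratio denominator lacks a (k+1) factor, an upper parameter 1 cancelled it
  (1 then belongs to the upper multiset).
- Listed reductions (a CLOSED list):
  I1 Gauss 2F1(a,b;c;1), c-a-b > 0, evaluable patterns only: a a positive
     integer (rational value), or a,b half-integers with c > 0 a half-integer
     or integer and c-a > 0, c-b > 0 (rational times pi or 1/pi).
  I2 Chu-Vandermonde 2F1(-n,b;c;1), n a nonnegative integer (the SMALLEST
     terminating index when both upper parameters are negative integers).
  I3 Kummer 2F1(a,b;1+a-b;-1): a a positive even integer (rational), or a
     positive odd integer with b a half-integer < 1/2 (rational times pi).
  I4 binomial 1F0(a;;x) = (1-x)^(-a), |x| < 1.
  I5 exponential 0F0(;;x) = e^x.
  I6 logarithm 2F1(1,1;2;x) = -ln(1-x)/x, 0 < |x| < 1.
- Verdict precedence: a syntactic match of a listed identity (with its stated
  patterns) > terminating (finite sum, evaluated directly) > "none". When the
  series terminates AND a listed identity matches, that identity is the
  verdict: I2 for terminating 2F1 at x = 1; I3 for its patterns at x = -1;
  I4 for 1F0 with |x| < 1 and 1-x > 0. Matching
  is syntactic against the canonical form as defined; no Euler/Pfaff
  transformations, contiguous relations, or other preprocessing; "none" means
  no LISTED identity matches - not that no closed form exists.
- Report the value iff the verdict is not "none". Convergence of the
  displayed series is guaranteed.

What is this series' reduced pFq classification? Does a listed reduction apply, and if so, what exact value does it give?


Reduced: x = \frac{1}{4}, 2F1, upper = {1, 1}, lower = {\frac{10}{3}}, C = -\frac{5}{6}. Verdict: none (x = \frac{1}{4}): each listed identity misses the multisets {1, 1} ; {\frac{10}{3}}.

The tell: t_0 = -\frac{5}{6} here, and the expanded ratio factors over Q; C = -5/6, roots give parameters.
Ratio: r(k) = \frac{1}{4} * (k+1) (k+1) / [(k+\frac{10}{3}) (k+1)] - rational in k, leading ratio \frac{1}{4}; with t_0 = -\frac{5}{6}, classification follows.
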